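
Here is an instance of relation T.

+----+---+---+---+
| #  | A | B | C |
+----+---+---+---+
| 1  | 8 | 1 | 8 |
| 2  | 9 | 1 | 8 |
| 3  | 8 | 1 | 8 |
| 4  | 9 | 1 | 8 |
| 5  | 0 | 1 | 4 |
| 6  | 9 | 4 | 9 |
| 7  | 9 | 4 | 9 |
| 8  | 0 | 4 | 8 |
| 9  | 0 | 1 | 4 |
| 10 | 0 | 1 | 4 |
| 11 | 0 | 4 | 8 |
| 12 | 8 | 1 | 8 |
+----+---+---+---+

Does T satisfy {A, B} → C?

(A=8, B=1): rows 1, 3, 12 → C = 8, 8, 8 ✓
(A=9, B=1): rows 2, 4 → C = 8, 8 ✓
(A=0, B=1): rows 5, 9, 10 → C = 4, 4, 4 ✓
(A=9, B=4): rows 6, 7 → C = 9, 9 ✓
(A=0, B=4): rows 8, 11 → C = 8, 8 ✓
Every {A, B} value is associated with a single C value, so {A, B} → C holds.

Yes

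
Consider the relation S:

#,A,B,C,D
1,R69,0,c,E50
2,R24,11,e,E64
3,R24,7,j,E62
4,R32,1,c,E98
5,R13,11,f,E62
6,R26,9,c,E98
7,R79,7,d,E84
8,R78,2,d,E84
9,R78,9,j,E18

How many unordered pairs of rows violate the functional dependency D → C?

D=E62: violating pairs (3,5) — 1 pair.
D=E98: all 2 rows agree on C — 0 pairs.
D=E84: all 2 rows agree on C — 0 pairs.

1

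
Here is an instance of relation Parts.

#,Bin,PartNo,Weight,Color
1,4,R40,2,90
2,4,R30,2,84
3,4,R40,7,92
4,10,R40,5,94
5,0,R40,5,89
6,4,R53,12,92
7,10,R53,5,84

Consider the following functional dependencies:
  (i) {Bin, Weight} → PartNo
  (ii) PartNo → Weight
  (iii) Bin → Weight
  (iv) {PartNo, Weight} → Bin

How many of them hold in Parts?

(i) {Bin, Weight} → PartNo: (Bin=4, Weight=2): rows 1, 2 → PartNo takes values {R40, R30} — violation; (Bin=10, Weight=5): rows 4, 7 → PartNo takes values {R40, R53} — violation — fails.
(ii) PartNo → Weight: PartNo=R40: rows 1, 3, 4, 5 → Weight takes values {2, 7, 5} — violation; PartNo=R53: rows 6, 7 → Weight takes values {12, 5} — violation — fails.
(iii) Bin → Weight: Bin=4: rows 1, 2, 3, 6 → Weight takes values {2, 7, 12} — violation — fails.
(iv) {PartNo, Weight} → Bin: (PartNo=R40, Weight=5): rows 4, 5 → Bin takes values {10, 0} — violation — fails.
None of the 4 dependencies hold.

0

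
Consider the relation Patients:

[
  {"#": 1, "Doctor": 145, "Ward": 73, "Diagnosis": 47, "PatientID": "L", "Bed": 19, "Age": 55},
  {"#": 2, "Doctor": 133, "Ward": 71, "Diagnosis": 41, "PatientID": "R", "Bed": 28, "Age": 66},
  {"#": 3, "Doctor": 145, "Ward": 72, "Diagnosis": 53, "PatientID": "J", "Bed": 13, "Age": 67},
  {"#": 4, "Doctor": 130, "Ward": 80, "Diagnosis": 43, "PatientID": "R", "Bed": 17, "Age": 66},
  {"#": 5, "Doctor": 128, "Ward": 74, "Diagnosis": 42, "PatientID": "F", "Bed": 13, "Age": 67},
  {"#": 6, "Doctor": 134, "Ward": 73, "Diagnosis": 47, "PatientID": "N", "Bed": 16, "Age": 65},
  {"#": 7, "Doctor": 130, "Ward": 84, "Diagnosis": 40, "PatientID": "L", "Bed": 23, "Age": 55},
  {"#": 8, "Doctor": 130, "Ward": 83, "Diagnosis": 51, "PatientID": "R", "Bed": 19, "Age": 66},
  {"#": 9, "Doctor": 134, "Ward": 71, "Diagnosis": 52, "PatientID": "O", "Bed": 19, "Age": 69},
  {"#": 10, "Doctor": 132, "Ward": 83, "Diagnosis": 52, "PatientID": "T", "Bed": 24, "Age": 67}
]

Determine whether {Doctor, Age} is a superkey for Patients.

Rows 4 and 8 have the same {Doctor, Age} value (Doctor=130, Age=66) but are distinct tuples, so {Doctor, Age} does not determine every attribute — not a superkey.

No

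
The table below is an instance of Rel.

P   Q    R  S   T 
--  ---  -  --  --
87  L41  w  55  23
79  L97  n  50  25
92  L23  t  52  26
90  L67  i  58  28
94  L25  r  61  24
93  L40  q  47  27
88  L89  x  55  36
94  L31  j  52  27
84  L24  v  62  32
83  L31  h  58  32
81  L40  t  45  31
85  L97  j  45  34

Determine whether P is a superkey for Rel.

Two distinct rows share P=94, so P does not determine every attribute — not a superkey.

No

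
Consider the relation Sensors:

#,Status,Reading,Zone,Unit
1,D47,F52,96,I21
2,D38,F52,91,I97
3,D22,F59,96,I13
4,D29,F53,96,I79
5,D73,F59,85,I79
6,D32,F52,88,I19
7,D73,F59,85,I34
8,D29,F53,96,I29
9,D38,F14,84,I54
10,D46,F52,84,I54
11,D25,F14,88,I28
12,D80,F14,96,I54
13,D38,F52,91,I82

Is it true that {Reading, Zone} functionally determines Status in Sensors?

Yes

(Reading=F52, Zone=96): row 1 → Status = D47 ✓
(Reading=F52, Zone=91): rows 2, 13 → Status = D38, D38 ✓
(Reading=F59, Zone=96): row 3 → Status = D22 ✓
(Reading=F53, Zone=96): rows 4, 8 → Status = D29, D29 ✓
(Reading=F59, Zone=85): rows 5, 7 → Status = D73, D73 ✓
(Reading=F52, Zone=88): row 6 → Status = D32 ✓
(Reading=F14, Zone=84): row 9 → Status = D38 ✓
(Reading=F52, Zone=84): row 10 → Status = D46 ✓
(Reading=F14, Zone=88): row 11 → Status = D25 ✓
(Reading=F14, Zone=96): row 12 → Status = D80 ✓
Every {Reading, Zone} value is associated with a single Status value, so {Reading, Zone} -> Status holds.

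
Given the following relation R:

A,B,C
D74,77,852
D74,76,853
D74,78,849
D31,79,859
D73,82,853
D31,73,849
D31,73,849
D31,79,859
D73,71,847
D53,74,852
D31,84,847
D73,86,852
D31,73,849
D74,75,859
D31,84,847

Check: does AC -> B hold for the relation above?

(A=D74, C=852): 1 row → B = 77 ✓
(A=D74, C=853): 1 row → B = 76 ✓
(A=D74, C=849): 1 row → B = 78 ✓
(A=D31, C=859): 2 rows → B = 79, 79 ✓
(A=D73, C=853): 1 row → B = 82 ✓
(A=D31, C=849): 3 rows → B = 73, 73, 73 ✓
(A=D73, C=847): 1 row → B = 71 ✓
(A=D53, C=852): 1 row → B = 74 ✓
(A=D31, C=847): 2 rows → B = 84, 84 ✓
(A=D73, C=852): 1 row → B = 86 ✓
(A=D74, C=859): 1 row → B = 75 ✓
Every AC value is associated with a single B value, so AC -> B holds.

Yes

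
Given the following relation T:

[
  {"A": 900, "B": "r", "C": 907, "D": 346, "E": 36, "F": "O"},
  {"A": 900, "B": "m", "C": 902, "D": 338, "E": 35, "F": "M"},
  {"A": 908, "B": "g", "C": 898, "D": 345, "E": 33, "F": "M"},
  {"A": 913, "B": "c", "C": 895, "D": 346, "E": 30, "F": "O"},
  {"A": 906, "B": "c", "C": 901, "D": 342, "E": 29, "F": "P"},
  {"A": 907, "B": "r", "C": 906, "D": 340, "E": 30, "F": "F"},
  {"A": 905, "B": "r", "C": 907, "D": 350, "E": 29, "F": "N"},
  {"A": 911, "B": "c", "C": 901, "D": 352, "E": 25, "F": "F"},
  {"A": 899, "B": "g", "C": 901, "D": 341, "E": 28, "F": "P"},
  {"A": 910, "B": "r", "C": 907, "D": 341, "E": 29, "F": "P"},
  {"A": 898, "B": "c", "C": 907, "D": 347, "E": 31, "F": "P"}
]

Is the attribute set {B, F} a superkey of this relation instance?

No

Two distinct rows share (B=c, F=P), so {B, F} does not determine every attribute — not a superkey.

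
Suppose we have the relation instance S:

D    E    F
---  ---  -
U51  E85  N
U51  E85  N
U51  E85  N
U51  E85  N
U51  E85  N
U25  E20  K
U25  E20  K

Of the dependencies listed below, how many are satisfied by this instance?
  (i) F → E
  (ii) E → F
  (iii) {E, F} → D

(i) F → E: every LHS value maps to a single RHS value — holds.
(ii) E → F: every LHS value maps to a single RHS value — holds.
(iii) {E, F} → D: every LHS value maps to a single RHS value — holds.
3 of the 3 dependencies hold.

3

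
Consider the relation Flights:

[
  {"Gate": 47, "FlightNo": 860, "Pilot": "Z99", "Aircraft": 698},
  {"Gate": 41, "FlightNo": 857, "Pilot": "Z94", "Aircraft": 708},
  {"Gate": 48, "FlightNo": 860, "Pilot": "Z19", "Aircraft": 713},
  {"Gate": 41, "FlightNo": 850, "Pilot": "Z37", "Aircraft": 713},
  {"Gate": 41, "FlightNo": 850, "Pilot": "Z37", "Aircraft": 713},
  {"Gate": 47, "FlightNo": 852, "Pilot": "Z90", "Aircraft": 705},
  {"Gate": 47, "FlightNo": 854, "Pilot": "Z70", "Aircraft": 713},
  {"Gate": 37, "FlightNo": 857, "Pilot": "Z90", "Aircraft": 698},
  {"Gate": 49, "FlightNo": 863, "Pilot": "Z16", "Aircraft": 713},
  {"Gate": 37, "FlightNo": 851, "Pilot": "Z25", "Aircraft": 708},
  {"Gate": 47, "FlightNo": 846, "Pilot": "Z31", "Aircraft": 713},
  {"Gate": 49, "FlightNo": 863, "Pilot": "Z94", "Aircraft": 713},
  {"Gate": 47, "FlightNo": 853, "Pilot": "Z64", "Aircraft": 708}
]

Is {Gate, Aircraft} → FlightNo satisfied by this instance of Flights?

(Gate=47, Aircraft=698): 1 row → FlightNo = 860 ✓
(Gate=41, Aircraft=708): 1 row → FlightNo = 857 ✓
(Gate=48, Aircraft=713): 1 row → FlightNo = 860 ✓
(Gate=41, Aircraft=713): 2 rows → FlightNo = 850, 850 ✓
(Gate=47, Aircraft=705): 1 row → FlightNo = 852 ✓
(Gate=47, Aircraft=713): 2 rows → FlightNo takes values {854, 846} — violation
(Gate=37, Aircraft=698): 1 row → FlightNo = 857 ✓
(Gate=49, Aircraft=713): 2 rows → FlightNo = 863, 863 ✓
(Gate=37, Aircraft=708): 1 row → FlightNo = 851 ✓
(Gate=47, Aircraft=708): 1 row → FlightNo = 853 ✓
Two rows agree on {Gate, Aircraft} but differ on FlightNo, so {Gate, Aircraft} → FlightNo does not hold.

No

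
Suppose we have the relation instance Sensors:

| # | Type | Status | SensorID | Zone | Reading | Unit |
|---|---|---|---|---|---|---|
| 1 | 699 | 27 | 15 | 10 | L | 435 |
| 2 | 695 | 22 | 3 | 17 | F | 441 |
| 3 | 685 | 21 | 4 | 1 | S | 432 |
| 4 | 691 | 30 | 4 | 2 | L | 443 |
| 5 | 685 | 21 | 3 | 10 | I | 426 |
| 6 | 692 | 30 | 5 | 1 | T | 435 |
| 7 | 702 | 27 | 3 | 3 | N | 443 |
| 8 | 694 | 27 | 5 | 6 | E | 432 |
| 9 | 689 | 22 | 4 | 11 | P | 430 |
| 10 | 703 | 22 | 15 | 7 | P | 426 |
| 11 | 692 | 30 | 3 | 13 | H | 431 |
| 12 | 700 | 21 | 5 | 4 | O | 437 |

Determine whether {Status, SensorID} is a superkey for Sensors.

Yes

All 12 rows have distinct {Status, SensorID} values, so {Status, SensorID} → (all attributes) holds and {Status, SensorID} is a superkey.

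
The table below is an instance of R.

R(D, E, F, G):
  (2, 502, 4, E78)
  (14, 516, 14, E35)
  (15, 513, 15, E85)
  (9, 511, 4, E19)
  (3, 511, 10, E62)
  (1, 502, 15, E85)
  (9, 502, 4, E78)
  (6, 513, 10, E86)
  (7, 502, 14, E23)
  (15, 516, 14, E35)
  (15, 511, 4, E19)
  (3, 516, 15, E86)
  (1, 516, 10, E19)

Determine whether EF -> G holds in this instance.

Yes

(E=502, F=4): 2 rows → G = E78, E78 ✓
(E=516, F=14): 2 rows → G = E35, E35 ✓
(E=513, F=15): 1 row → G = E85 ✓
(E=511, F=4): 2 rows → G = E19, E19 ✓
(E=511, F=10): 1 row → G = E62 ✓
(E=502, F=15): 1 row → G = E85 ✓
(E=513, F=10): 1 row → G = E86 ✓
(E=502, F=14): 1 row → G = E23 ✓
(E=516, F=15): 1 row → G = E86 ✓
(E=516, F=10): 1 row → G = E19 ✓
Every EF value is associated with a single G value, so EF -> G holds.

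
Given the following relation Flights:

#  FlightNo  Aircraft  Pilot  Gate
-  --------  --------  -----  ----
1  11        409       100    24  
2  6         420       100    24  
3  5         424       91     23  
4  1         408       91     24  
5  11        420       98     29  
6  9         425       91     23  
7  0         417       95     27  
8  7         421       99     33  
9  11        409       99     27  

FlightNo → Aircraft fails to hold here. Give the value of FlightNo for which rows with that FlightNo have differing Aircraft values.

FlightNo=11: rows 1, 5, 9 → Aircraft takes values {409, 420} — violation
FlightNo=6: row 2 → Aircraft = 420 ✓
FlightNo=5: row 3 → Aircraft = 424 ✓
FlightNo=1: row 4 → Aircraft = 408 ✓
FlightNo=9: row 6 → Aircraft = 425 ✓
FlightNo=0: row 7 → Aircraft = 417 ✓
FlightNo=7: row 8 → Aircraft = 421 ✓
The only FlightNo value with inconsistent Aircraft is FlightNo=11.

11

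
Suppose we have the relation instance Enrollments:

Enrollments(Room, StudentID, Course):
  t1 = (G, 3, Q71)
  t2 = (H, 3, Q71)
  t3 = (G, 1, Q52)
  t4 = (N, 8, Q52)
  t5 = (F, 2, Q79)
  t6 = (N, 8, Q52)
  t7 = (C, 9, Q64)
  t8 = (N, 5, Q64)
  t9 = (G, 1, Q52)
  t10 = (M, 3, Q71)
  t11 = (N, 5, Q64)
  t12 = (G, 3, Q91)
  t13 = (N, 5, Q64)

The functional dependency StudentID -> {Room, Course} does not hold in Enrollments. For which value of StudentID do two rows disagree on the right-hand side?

3

StudentID=3: rows 1, 2, 10, 12 → {Room,Course} takes values {(G, Q71), (H, Q71), (M, Q71), (G, Q91)} — violation
StudentID=1: rows 3, 9 → {Room,Course} = (G, Q52), (G, Q52) ✓
StudentID=8: rows 4, 6 → {Room,Course} = (N, Q52), (N, Q52) ✓
StudentID=2: row 5 → {Room,Course} = (F, Q79) ✓
StudentID=9: row 7 → {Room,Course} = (C, Q64) ✓
StudentID=5: rows 8, 11, 13 → {Room,Course} = (N, Q64), (N, Q64), (N, Q64) ✓
The only StudentID value with inconsistent RHS is StudentID=3.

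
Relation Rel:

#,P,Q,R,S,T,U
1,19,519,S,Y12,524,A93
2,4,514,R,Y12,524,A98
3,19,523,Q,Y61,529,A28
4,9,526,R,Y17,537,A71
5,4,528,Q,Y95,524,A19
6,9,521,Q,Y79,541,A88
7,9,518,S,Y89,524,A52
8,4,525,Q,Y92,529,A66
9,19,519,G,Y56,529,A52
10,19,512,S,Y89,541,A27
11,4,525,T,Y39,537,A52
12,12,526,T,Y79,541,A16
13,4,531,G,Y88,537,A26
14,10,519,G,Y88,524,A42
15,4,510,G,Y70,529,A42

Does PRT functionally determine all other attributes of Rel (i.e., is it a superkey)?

Yes

All 15 rows have distinct PRT values, so PRT → (all attributes) holds and PRT is a superkey.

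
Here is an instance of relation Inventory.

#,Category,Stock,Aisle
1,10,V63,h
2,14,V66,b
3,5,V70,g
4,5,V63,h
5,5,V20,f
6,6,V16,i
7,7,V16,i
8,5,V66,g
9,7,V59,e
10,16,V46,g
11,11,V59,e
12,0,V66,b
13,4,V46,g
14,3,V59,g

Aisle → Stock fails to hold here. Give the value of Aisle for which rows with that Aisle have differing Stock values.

Aisle=h: rows 1, 4 → Stock = V63, V63 ✓
Aisle=b: rows 2, 12 → Stock = V66, V66 ✓
Aisle=g: rows 3, 8, 10, 13, 14 → Stock takes values {V70, V66, V46, V59} — violation
Aisle=f: row 5 → Stock = V20 ✓
Aisle=i: rows 6, 7 → Stock = V16, V16 ✓
Aisle=e: rows 9, 11 → Stock = V59, V59 ✓
The only Aisle value with inconsistent Stock is Aisle=g.

g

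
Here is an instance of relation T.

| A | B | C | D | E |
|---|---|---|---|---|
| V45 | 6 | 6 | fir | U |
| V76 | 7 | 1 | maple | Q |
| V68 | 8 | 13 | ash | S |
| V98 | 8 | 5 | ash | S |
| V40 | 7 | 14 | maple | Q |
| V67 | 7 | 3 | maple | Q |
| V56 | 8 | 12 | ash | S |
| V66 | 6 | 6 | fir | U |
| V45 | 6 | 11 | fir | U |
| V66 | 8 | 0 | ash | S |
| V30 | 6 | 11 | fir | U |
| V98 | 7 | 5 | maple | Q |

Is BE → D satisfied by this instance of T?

Yes

(B=6, E=U): 4 rows → D = fir, fir, fir, fir ✓
(B=7, E=Q): 4 rows → D = maple, maple, maple, maple ✓
(B=8, E=S): 4 rows → D = ash, ash, ash, ash ✓
Every BE value is associated with a single D value, so BE → D holds.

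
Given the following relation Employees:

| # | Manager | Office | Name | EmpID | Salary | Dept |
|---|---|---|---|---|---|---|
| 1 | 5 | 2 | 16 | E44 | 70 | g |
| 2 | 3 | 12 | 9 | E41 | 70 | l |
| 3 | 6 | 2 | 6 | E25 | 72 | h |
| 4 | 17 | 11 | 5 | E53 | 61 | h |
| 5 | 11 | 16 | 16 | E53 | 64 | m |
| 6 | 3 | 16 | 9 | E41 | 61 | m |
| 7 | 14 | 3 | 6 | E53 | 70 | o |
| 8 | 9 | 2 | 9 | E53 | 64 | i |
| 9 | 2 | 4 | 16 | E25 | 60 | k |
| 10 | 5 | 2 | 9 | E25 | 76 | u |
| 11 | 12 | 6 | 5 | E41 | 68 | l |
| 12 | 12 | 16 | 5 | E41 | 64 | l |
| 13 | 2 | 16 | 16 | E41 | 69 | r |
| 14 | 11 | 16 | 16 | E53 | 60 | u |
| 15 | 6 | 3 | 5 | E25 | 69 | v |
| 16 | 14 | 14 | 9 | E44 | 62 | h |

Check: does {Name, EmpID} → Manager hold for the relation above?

(Name=16, EmpID=E44): row 1 → Manager = 5 ✓
(Name=9, EmpID=E41): rows 2, 6 → Manager = 3, 3 ✓
(Name=6, EmpID=E25): row 3 → Manager = 6 ✓
(Name=5, EmpID=E53): row 4 → Manager = 17 ✓
(Name=16, EmpID=E53): rows 5, 14 → Manager = 11, 11 ✓
(Name=6, EmpID=E53): row 7 → Manager = 14 ✓
(Name=9, EmpID=E53): row 8 → Manager = 9 ✓
(Name=16, EmpID=E25): row 9 → Manager = 2 ✓
(Name=9, EmpID=E25): row 10 → Manager = 5 ✓
(Name=5, EmpID=E41): rows 11, 12 → Manager = 12, 12 ✓
(Name=16, EmpID=E41): row 13 → Manager = 2 ✓
(Name=5, EmpID=E25): row 15 → Manager = 6 ✓
(Name=9, EmpID=E44): row 16 → Manager = 14 ✓
Every {Name, EmpID} value is associated with a single Manager value, so {Name, EmpID} → Manager holds.

Yes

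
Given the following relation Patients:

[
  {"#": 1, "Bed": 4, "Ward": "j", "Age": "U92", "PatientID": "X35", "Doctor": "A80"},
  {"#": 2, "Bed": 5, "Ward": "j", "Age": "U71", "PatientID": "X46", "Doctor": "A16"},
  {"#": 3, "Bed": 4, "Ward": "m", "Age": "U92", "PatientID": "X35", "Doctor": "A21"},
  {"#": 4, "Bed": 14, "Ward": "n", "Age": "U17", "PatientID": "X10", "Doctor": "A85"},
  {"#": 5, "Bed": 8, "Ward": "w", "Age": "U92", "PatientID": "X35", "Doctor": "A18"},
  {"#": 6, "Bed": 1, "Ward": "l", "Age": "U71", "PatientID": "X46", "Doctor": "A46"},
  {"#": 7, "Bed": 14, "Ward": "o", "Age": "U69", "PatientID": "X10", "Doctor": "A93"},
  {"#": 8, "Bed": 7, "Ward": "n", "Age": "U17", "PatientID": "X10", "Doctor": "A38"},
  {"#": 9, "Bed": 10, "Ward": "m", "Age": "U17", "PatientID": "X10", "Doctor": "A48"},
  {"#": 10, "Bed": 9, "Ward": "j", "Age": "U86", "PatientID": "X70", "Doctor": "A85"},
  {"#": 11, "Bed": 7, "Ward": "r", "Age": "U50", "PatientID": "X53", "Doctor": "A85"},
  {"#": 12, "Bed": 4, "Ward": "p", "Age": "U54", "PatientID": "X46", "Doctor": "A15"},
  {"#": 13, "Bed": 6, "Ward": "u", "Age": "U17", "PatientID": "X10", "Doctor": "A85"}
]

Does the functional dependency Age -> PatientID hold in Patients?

Yes

Age=U92: rows 1, 3, 5 → PatientID = X35, X35, X35 ✓
Age=U71: rows 2, 6 → PatientID = X46, X46 ✓
Age=U17: rows 4, 8, 9, 13 → PatientID = X10, X10, X10, X10 ✓
Age=U69: row 7 → PatientID = X10 ✓
Age=U86: row 10 → PatientID = X70 ✓
Age=U50: row 11 → PatientID = X53 ✓
Age=U54: row 12 → PatientID = X46 ✓
Every Age value is associated with a single PatientID value, so Age -> PatientID holds.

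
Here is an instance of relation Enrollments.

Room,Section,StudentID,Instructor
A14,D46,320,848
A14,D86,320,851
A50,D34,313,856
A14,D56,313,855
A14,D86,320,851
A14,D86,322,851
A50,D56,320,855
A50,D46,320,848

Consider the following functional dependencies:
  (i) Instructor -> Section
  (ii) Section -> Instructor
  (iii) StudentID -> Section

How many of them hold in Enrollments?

2

(i) Instructor -> Section: every LHS value maps to a single RHS value — holds.
(ii) Section -> Instructor: every LHS value maps to a single RHS value — holds.
(iii) StudentID -> Section: StudentID=320: 5 rows → Section takes values {D46, D86, D56} — violation; StudentID=313: 2 rows → Section takes values {D34, D56} — violation — fails.
2 of the 3 dependencies hold.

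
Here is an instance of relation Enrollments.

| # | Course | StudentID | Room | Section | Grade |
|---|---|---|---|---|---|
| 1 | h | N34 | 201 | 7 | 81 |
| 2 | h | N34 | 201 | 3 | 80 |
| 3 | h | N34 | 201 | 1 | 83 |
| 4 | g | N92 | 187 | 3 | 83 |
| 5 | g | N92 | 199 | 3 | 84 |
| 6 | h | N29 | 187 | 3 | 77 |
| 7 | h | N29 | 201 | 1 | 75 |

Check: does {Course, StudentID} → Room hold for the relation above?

No

(Course=h, StudentID=N34): rows 1, 2, 3 → Room = 201, 201, 201 ✓
(Course=g, StudentID=N92): rows 4, 5 → Room takes values {187, 199} — violation
(Course=h, StudentID=N29): rows 6, 7 → Room takes values {187, 201} — violation
Two rows agree on {Course, StudentID} but differ on Room, so {Course, StudentID} → Room does not hold.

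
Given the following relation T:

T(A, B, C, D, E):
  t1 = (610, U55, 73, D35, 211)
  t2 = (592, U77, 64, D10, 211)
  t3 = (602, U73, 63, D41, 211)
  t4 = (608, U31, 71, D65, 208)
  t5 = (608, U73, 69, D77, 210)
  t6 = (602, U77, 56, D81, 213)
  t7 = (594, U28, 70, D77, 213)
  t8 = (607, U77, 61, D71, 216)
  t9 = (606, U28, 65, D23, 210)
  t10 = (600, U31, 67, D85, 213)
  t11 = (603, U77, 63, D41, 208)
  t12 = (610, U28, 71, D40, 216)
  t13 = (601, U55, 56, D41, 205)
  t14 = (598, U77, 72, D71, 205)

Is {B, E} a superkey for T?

Yes

All 14 rows have distinct {B, E} values, so {B, E} → (all attributes) holds and {B, E} is a superkey.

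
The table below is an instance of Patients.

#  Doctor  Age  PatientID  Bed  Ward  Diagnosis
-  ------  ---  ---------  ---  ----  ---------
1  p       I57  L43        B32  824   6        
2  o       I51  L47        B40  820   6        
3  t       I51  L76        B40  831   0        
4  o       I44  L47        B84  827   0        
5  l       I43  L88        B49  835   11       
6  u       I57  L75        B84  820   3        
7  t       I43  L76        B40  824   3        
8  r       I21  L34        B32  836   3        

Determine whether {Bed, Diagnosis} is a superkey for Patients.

Yes

All 8 rows have distinct {Bed, Diagnosis} values, so {Bed, Diagnosis} → (all attributes) holds and {Bed, Diagnosis} is a superkey.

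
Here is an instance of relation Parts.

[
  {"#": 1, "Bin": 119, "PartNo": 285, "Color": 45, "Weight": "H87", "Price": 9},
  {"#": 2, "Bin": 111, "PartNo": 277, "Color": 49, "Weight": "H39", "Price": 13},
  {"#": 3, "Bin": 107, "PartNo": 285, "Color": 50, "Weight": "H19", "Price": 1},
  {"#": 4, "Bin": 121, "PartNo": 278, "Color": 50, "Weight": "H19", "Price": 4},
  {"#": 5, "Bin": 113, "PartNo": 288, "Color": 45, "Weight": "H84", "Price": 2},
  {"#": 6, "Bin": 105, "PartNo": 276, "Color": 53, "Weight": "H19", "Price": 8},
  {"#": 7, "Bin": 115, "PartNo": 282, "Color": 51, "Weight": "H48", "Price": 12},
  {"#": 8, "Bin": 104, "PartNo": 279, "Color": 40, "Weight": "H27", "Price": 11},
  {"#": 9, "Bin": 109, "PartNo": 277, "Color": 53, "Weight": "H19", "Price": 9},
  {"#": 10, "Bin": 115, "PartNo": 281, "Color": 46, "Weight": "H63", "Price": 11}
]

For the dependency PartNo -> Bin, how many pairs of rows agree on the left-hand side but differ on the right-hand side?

2

PartNo=285: violating pairs (1,3) — 1 pair.
PartNo=277: violating pairs (2,9) — 1 pair.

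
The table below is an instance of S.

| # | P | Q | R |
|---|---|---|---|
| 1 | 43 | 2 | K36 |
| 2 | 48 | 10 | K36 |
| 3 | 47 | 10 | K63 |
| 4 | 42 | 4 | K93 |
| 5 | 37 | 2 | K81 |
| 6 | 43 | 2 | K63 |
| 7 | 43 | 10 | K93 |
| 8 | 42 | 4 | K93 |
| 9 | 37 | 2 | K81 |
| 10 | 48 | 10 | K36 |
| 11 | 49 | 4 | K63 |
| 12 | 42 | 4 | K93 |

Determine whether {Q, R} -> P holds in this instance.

Yes

(Q=2, R=K36): row 1 → P = 43 ✓
(Q=10, R=K36): rows 2, 10 → P = 48, 48 ✓
(Q=10, R=K63): row 3 → P = 47 ✓
(Q=4, R=K93): rows 4, 8, 12 → P = 42, 42, 42 ✓
(Q=2, R=K81): rows 5, 9 → P = 37, 37 ✓
(Q=2, R=K63): row 6 → P = 43 ✓
(Q=10, R=K93): row 7 → P = 43 ✓
(Q=4, R=K63): row 11 → P = 49 ✓
Every {Q, R} value is associated with a single P value, so {Q, R} -> P holds.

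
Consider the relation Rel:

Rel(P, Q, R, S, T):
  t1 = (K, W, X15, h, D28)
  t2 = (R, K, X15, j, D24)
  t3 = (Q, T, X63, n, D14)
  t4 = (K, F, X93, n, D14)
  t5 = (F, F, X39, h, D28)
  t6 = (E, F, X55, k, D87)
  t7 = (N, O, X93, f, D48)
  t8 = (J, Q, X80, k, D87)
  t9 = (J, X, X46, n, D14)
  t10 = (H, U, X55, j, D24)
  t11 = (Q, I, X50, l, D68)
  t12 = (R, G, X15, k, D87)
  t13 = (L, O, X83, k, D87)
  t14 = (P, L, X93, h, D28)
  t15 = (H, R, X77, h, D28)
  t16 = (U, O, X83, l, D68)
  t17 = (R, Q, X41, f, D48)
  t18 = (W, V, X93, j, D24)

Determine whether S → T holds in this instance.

Yes

S=h: rows 1, 5, 14, 15 → T = D28, D28, D28, D28 ✓
S=j: rows 2, 10, 18 → T = D24, D24, D24 ✓
S=n: rows 3, 4, 9 → T = D14, D14, D14 ✓
S=k: rows 6, 8, 12, 13 → T = D87, D87, D87, D87 ✓
S=f: rows 7, 17 → T = D48, D48 ✓
S=l: rows 11, 16 → T = D68, D68 ✓
Every S value is associated with a single T value, so S → T holds.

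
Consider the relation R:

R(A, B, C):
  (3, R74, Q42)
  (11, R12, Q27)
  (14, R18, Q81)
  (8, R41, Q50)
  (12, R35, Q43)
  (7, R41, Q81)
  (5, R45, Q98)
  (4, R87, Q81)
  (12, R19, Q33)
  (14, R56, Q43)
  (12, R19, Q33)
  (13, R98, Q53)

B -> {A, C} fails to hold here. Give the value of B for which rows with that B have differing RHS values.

R41

B=R74: 1 row → {A,C} = (3, Q42) ✓
B=R12: 1 row → {A,C} = (11, Q27) ✓
B=R18: 1 row → {A,C} = (14, Q81) ✓
B=R41: 2 rows → {A,C} takes values {(8, Q50), (7, Q81)} — violation
B=R35: 1 row → {A,C} = (12, Q43) ✓
B=R45: 1 row → {A,C} = (5, Q98) ✓
B=R87: 1 row → {A,C} = (4, Q81) ✓
B=R19: 2 rows → {A,C} = (12, Q33), (12, Q33) ✓
B=R56: 1 row → {A,C} = (14, Q43) ✓
B=R98: 1 row → {A,C} = (13, Q53) ✓
The only B value with inconsistent RHS is B=R41.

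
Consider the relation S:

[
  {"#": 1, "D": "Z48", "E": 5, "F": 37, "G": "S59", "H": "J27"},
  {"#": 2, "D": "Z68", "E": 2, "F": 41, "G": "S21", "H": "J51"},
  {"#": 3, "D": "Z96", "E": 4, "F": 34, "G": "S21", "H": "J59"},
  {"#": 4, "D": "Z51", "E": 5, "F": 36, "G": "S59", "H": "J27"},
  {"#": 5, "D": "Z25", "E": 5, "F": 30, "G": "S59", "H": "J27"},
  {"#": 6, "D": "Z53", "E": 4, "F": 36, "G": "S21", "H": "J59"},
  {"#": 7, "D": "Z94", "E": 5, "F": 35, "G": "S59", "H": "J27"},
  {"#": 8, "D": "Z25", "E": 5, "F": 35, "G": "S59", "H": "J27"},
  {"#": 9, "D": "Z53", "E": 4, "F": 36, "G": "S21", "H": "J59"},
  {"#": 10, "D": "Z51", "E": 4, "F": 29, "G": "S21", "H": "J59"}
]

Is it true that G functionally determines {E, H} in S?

No

G=S59: rows 1, 4, 5, 7, 8 → {E,H} = (5, J27), (5, J27), (5, J27), (5, J27), (5, J27) ✓
G=S21: rows 2, 3, 6, 9, 10 → {E,H} takes values {(2, J51), (4, J59)} — violation
Two rows agree on G but differ on {E, H}, so G -> {E, H} does not hold.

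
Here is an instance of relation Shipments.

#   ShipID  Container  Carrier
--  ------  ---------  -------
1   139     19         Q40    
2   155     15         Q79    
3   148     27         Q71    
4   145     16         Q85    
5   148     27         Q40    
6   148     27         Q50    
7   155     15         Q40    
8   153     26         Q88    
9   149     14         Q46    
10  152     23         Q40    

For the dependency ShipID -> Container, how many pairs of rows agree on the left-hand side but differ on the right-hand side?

ShipID=155: all 2 rows agree on Container — 0 pairs.
ShipID=148: all 3 rows agree on Container — 0 pairs.

0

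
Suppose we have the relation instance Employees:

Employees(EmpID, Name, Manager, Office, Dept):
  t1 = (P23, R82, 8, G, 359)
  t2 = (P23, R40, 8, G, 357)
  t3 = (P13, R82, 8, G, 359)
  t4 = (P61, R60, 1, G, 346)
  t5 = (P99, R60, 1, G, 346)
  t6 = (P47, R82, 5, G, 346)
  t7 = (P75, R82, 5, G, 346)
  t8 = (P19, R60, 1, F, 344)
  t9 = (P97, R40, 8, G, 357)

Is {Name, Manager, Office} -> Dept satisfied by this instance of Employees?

(Name=R82, Manager=8, Office=G): rows 1, 3 → Dept = 359, 359 ✓
(Name=R40, Manager=8, Office=G): rows 2, 9 → Dept = 357, 357 ✓
(Name=R60, Manager=1, Office=G): rows 4, 5 → Dept = 346, 346 ✓
(Name=R82, Manager=5, Office=G): rows 6, 7 → Dept = 346, 346 ✓
(Name=R60, Manager=1, Office=F): row 8 → Dept = 344 ✓
Every {Name, Manager, Office} value is associated with a single Dept value, so {Name, Manager, Office} -> Dept holds.

Yes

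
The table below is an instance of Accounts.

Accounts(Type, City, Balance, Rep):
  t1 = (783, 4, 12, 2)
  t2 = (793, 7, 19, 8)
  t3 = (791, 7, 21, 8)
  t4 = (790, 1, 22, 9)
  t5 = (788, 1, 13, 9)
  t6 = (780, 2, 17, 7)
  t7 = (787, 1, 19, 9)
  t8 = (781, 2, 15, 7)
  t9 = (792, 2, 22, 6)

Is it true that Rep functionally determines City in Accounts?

Rep=2: row 1 → City = 4 ✓
Rep=8: rows 2, 3 → City = 7, 7 ✓
Rep=9: rows 4, 5, 7 → City = 1, 1, 1 ✓
Rep=7: rows 6, 8 → City = 2, 2 ✓
Rep=6: row 9 → City = 2 ✓
Every Rep value is associated with a single City value, so Rep → City holds.

Yes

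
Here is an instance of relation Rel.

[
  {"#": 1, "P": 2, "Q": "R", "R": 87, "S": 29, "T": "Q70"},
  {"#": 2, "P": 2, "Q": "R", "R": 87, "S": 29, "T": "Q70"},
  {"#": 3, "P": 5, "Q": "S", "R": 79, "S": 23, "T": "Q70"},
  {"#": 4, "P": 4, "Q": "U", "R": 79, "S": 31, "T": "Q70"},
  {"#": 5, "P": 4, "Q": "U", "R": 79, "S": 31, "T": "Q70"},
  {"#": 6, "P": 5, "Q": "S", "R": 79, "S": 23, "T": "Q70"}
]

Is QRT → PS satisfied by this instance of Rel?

Yes

(Q=R, R=87, T=Q70): rows 1, 2 → {P,S} = (2, 29), (2, 29) ✓
(Q=S, R=79, T=Q70): rows 3, 6 → {P,S} = (5, 23), (5, 23) ✓
(Q=U, R=79, T=Q70): rows 4, 5 → {P,S} = (4, 31), (4, 31) ✓
Every QRT value is associated with a single PS value, so QRT → PS holds.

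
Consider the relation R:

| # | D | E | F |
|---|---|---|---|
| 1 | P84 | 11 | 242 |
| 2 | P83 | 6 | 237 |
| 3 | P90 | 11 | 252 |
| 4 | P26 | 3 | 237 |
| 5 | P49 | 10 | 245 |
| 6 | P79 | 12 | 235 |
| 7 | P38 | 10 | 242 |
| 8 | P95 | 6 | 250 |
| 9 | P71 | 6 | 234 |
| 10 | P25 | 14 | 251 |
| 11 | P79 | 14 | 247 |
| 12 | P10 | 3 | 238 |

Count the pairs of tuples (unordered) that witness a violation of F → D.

F=242: violating pairs (1,7) — 1 pair.
F=237: violating pairs (2,4) — 1 pair.

2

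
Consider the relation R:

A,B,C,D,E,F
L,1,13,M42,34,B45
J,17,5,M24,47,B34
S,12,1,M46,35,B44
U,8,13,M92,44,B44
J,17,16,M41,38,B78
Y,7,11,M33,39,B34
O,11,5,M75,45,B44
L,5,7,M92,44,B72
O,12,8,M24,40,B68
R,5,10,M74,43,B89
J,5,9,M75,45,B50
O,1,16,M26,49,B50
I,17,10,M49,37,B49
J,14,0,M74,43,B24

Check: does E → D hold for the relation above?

E=34: 1 row → D = M42 ✓
E=47: 1 row → D = M24 ✓
E=35: 1 row → D = M46 ✓
E=44: 2 rows → D = M92, M92 ✓
E=38: 1 row → D = M41 ✓
E=39: 1 row → D = M33 ✓
E=45: 2 rows → D = M75, M75 ✓
E=40: 1 row → D = M24 ✓
E=43: 2 rows → D = M74, M74 ✓
E=49: 1 row → D = M26 ✓
E=37: 1 row → D = M49 ✓
Every E value is associated with a single D value, so E → D holds.

Yes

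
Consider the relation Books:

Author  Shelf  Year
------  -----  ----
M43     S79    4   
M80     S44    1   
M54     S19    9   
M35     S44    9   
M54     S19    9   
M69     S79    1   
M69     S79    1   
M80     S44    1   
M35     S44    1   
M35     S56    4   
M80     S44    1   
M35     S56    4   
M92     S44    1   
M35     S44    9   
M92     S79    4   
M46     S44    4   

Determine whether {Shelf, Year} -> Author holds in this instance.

No

(Shelf=S79, Year=4): 2 rows → Author takes values {M43, M92} — violation
(Shelf=S44, Year=1): 5 rows → Author takes values {M80, M35, M92} — violation
(Shelf=S19, Year=9): 2 rows → Author = M54, M54 ✓
(Shelf=S44, Year=9): 2 rows → Author = M35, M35 ✓
(Shelf=S79, Year=1): 2 rows → Author = M69, M69 ✓
(Shelf=S56, Year=4): 2 rows → Author = M35, M35 ✓
(Shelf=S44, Year=4): 1 row → Author = M46 ✓
Two rows agree on {Shelf, Year} but differ on Author, so {Shelf, Year} -> Author does not hold.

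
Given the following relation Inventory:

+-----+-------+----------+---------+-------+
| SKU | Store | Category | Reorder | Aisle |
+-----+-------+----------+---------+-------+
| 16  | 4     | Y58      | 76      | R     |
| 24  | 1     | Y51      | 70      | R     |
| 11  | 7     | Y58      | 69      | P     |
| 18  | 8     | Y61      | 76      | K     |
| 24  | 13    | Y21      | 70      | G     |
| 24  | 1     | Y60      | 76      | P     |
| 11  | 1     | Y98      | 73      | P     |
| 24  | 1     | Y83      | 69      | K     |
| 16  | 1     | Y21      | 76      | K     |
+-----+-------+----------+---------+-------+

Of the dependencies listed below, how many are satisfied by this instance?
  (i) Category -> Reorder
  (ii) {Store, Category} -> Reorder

(i) Category -> Reorder: Category=Y58: 2 rows → Reorder takes values {76, 69} — violation; Category=Y21: 2 rows → Reorder takes values {70, 76} — violation — fails.
(ii) {Store, Category} -> Reorder: every LHS value maps to a single RHS value — holds.
1 of the 2 dependencies holds.

1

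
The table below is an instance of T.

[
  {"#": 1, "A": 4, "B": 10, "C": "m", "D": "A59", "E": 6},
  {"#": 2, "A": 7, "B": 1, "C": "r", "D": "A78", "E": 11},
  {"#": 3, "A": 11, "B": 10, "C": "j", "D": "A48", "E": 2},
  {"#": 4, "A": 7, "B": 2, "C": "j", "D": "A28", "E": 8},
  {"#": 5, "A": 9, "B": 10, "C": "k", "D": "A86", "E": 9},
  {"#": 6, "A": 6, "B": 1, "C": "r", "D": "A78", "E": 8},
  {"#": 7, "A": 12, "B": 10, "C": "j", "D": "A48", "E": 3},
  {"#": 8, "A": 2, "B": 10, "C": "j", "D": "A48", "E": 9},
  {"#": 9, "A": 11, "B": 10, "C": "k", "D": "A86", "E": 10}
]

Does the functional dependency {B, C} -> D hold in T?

(B=10, C=m): row 1 → D = A59 ✓
(B=1, C=r): rows 2, 6 → D = A78, A78 ✓
(B=10, C=j): rows 3, 7, 8 → D = A48, A48, A48 ✓
(B=2, C=j): row 4 → D = A28 ✓
(B=10, C=k): rows 5, 9 → D = A86, A86 ✓
Every {B, C} value is associated with a single D value, so {B, C} -> D holds.

Yes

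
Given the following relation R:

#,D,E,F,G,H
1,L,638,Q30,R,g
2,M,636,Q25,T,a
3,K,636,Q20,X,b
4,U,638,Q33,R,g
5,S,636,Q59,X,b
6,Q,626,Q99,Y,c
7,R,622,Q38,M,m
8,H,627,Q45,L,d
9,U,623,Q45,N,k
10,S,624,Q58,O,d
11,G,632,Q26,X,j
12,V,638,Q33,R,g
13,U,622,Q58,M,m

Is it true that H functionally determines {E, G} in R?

H=g: rows 1, 4, 12 → {E,G} = (638, R), (638, R), (638, R) ✓
H=a: row 2 → {E,G} = (636, T) ✓
H=b: rows 3, 5 → {E,G} = (636, X), (636, X) ✓
H=c: row 6 → {E,G} = (626, Y) ✓
H=m: rows 7, 13 → {E,G} = (622, M), (622, M) ✓
H=d: rows 8, 10 → {E,G} takes values {(627, L), (624, O)} — violation
H=k: row 9 → {E,G} = (623, N) ✓
H=j: row 11 → {E,G} = (632, X) ✓
Two rows agree on H but differ on {E, G}, so H -> {E, G} does not hold.

No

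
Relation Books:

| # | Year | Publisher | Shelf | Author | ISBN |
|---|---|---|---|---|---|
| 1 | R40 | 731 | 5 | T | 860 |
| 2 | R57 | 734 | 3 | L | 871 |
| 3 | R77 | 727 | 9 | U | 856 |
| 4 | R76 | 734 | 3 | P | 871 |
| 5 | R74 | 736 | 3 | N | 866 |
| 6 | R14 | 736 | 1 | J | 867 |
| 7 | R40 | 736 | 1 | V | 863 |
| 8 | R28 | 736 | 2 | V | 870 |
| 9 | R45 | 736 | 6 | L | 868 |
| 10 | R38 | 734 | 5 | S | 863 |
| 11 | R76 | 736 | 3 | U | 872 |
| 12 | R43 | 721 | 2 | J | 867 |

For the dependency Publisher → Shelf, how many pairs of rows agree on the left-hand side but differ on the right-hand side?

Publisher=734: violating pairs (2,10), (4,10) — 2 pairs.
Publisher=736: violating pairs (5,6), (5,7), (5,8), (5,9), (6,8), (6,9), (6,11), (7,8), (7,9), (7,11), (8,9), (8,11), (9,11) — 13 pairs.

15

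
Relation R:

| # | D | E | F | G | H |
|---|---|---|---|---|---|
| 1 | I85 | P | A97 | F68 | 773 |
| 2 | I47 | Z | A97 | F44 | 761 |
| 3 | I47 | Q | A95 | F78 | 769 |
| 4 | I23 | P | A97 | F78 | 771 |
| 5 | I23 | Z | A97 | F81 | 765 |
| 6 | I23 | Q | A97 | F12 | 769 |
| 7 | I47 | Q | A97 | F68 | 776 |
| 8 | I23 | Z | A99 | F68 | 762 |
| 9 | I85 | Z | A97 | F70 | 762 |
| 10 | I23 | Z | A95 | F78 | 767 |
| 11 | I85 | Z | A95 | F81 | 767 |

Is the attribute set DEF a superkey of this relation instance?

All 11 rows have distinct DEF values, so DEF → (all attributes) holds and DEF is a superkey.

Yes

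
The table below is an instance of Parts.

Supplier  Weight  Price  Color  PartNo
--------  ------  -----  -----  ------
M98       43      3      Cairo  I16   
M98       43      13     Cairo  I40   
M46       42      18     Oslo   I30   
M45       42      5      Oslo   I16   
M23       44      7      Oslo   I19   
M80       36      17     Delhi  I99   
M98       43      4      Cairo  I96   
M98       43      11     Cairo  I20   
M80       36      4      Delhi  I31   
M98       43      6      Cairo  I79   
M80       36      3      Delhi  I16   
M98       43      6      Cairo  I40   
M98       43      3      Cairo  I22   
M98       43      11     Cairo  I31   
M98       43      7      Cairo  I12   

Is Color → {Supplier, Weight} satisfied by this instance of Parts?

No

Color=Cairo: 9 rows → {Supplier,Weight} = (M98, 43), (M98, 43), (M98, 43), (M98, 43), (M98, 43), (M98, 43), (M98, 43), (M98, 43), (M98, 43) ✓
Color=Oslo: 3 rows → {Supplier,Weight} takes values {(M46, 42), (M45, 42), (M23, 44)} — violation
Color=Delhi: 3 rows → {Supplier,Weight} = (M80, 36), (M80, 36), (M80, 36) ✓
Two rows agree on Color but differ on {Supplier, Weight}, so Color → {Supplier, Weight} does not hold.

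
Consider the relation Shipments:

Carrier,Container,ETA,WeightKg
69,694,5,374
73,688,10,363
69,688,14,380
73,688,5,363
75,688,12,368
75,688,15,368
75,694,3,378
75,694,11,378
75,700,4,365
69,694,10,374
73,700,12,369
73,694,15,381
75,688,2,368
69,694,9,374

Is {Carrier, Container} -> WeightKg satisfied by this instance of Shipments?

Yes

(Carrier=69, Container=694): 3 rows → WeightKg = 374, 374, 374 ✓
(Carrier=73, Container=688): 2 rows → WeightKg = 363, 363 ✓
(Carrier=69, Container=688): 1 row → WeightKg = 380 ✓
(Carrier=75, Container=688): 3 rows → WeightKg = 368, 368, 368 ✓
(Carrier=75, Container=694): 2 rows → WeightKg = 378, 378 ✓
(Carrier=75, Container=700): 1 row → WeightKg = 365 ✓
(Carrier=73, Container=700): 1 row → WeightKg = 369 ✓
(Carrier=73, Container=694): 1 row → WeightKg = 381 ✓
Every {Carrier, Container} value is associated with a single WeightKg value, so {Carrier, Container} -> WeightKg holds.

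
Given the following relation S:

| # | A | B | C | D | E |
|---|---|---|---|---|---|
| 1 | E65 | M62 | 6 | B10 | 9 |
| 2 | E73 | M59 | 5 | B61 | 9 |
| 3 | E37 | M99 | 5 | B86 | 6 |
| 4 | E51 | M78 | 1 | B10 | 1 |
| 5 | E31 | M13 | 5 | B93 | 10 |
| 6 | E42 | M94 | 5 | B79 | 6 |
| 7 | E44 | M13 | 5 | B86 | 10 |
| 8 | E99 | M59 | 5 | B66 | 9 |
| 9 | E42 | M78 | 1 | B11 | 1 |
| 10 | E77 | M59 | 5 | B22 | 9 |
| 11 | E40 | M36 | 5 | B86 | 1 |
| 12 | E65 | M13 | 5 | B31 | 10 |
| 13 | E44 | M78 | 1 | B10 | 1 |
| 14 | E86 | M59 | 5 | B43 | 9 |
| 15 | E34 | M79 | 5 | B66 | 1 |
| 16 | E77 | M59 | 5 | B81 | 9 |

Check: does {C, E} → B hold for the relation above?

No

(C=6, E=9): row 1 → B = M62 ✓
(C=5, E=9): rows 2, 8, 10, 14, 16 → B = M59, M59, M59, M59, M59 ✓
(C=5, E=6): rows 3, 6 → B takes values {M99, M94} — violation
(C=1, E=1): rows 4, 9, 13 → B = M78, M78, M78 ✓
(C=5, E=10): rows 5, 7, 12 → B = M13, M13, M13 ✓
(C=5, E=1): rows 11, 15 → B takes values {M36, M79} — violation
Two rows agree on {C, E} but differ on B, so {C, E} → B does not hold.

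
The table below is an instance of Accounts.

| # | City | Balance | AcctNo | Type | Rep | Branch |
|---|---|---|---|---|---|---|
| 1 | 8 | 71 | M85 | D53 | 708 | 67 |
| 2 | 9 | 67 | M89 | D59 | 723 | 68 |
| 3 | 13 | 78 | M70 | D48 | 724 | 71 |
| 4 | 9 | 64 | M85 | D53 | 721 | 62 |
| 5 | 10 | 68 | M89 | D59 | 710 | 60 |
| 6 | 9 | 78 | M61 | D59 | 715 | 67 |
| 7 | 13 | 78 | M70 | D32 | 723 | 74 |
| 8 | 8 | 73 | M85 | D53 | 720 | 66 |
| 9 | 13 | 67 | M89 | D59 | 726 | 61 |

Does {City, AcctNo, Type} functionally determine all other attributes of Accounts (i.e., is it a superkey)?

Rows 1 and 8 have the same {City, AcctNo, Type} value (City=8, AcctNo=M85, Type=D53) but are distinct tuples, so {City, AcctNo, Type} does not determine every attribute — not a superkey.

No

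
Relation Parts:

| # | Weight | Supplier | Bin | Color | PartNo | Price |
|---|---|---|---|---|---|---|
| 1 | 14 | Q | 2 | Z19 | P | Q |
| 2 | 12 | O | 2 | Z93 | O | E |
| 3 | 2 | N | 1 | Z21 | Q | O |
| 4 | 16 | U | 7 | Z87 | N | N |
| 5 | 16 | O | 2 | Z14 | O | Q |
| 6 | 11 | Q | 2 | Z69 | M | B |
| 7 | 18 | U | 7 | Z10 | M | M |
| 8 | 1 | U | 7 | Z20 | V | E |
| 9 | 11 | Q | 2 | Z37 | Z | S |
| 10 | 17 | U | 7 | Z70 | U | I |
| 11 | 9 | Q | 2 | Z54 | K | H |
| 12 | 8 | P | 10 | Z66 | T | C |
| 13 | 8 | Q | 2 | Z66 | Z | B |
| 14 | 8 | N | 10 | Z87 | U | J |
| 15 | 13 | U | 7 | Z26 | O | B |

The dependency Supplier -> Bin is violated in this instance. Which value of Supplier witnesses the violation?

N

Supplier=Q: rows 1, 6, 9, 11, 13 → Bin = 2, 2, 2, 2, 2 ✓
Supplier=O: rows 2, 5 → Bin = 2, 2 ✓
Supplier=N: rows 3, 14 → Bin takes values {1, 10} — violation
Supplier=U: rows 4, 7, 8, 10, 15 → Bin = 7, 7, 7, 7, 7 ✓
Supplier=P: row 12 → Bin = 10 ✓
The only Supplier value with inconsistent Bin is Supplier=N.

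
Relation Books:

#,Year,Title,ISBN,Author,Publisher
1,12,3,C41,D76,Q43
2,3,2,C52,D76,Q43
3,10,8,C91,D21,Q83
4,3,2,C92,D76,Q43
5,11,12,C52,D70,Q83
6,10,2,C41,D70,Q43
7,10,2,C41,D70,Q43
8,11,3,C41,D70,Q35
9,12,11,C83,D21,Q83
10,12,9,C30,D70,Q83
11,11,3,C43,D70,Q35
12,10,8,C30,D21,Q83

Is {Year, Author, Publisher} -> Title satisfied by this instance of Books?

(Year=12, Author=D76, Publisher=Q43): row 1 → Title = 3 ✓
(Year=3, Author=D76, Publisher=Q43): rows 2, 4 → Title = 2, 2 ✓
(Year=10, Author=D21, Publisher=Q83): rows 3, 12 → Title = 8, 8 ✓
(Year=11, Author=D70, Publisher=Q83): row 5 → Title = 12 ✓
(Year=10, Author=D70, Publisher=Q43): rows 6, 7 → Title = 2, 2 ✓
(Year=11, Author=D70, Publisher=Q35): rows 8, 11 → Title = 3, 3 ✓
(Year=12, Author=D21, Publisher=Q83): row 9 → Title = 11 ✓
(Year=12, Author=D70, Publisher=Q83): row 10 → Title = 9 ✓
Every {Year, Author, Publisher} value is associated with a single Title value, so {Year, Author, Publisher} -> Title holds.

Yes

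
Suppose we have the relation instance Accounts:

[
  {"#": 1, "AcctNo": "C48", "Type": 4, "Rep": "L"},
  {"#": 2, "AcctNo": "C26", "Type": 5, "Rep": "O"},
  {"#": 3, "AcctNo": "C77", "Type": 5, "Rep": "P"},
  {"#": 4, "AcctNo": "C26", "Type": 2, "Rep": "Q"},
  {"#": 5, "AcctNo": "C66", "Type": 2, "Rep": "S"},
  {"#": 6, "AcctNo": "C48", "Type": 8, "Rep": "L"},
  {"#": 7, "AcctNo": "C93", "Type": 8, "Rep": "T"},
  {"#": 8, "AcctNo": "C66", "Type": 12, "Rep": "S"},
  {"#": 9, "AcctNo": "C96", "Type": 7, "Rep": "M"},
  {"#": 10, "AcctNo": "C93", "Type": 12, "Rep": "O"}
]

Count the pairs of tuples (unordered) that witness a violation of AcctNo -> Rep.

AcctNo=C48: all 2 rows agree on Rep — 0 pairs.
AcctNo=C26: violating pairs (2,4) — 1 pair.
AcctNo=C66: all 2 rows agree on Rep — 0 pairs.
AcctNo=C93: violating pairs (7,10) — 1 pair.

2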